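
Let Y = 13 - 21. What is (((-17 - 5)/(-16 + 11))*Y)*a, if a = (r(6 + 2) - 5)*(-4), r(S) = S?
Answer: 2112/5 ≈ 422.40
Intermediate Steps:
Y = -8
a = -12 (a = ((6 + 2) - 5)*(-4) = (8 - 5)*(-4) = 3*(-4) = -12)
(((-17 - 5)/(-16 + 11))*Y)*a = (((-17 - 5)/(-16 + 11))*(-8))*(-12) = (-22/(-5)*(-8))*(-12) = (-22*(-⅕)*(-8))*(-12) = ((22/5)*(-8))*(-12) = -176/5*(-12) = 2112/5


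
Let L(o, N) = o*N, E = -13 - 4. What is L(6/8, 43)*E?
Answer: -2193/4 ≈ -548.25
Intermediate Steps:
E = -17
L(o, N) = N*o
L(6/8, 43)*E = (43*(6/8))*(-17) = (43*(6*(1/8)))*(-17) = (43*(3/4))*(-17) = (129/4)*(-17) = -2193/4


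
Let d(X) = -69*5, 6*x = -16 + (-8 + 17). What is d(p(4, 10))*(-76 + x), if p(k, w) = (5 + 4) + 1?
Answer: 53245/2 ≈ 26623.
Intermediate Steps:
x = -7/6 (x = (-16 + (-8 + 17))/6 = (-16 + 9)/6 = (⅙)*(-7) = -7/6 ≈ -1.1667)
p(k, w) = 10 (p(k, w) = 9 + 1 = 10)
d(X) = -345
d(p(4, 10))*(-76 + x) = -345*(-76 - 7/6) = -345*(-463/6) = 53245/2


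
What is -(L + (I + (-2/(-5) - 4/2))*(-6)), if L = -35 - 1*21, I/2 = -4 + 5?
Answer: 292/5 ≈ 58.400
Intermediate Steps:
I = 2 (I = 2*(-4 + 5) = 2*1 = 2)
L = -56 (L = -35 - 21 = -56)
-(L + (I + (-2/(-5) - 4/2))*(-6)) = -(-56 + (2 + (-2/(-5) - 4/2))*(-6)) = -(-56 + (2 + (-2*(-1/5) - 4*1/2))*(-6)) = -(-56 + (2 + (2/5 - 2))*(-6)) = -(-56 + (2 - 8/5)*(-6)) = -(-56 + (2/5)*(-6)) = -(-56 - 12/5) = -1*(-292/5) = 292/5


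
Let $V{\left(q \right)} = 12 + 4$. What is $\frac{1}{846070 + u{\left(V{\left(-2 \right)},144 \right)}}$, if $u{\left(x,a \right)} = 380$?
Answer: $\frac{1}{846450} \approx 1.1814 \cdot 10^{-6}$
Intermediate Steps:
$V{\left(q \right)} = 16$
$\frac{1}{846070 + u{\left(V{\left(-2 \right)},144 \right)}} = \frac{1}{846070 + 380} = \frac{1}{846450}$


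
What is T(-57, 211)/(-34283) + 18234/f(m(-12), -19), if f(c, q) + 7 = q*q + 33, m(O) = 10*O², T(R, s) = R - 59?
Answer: 69462346/1474169 ≈ 47.120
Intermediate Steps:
T(R, s) = -59 + R
f(c, q) = 26 + q² (f(c, q) = -7 + (q*q + 33) = -7 + (q² + 33) = -7 + (33 + q²) = 26 + q²)
T(-57, 211)/(-34283) + 18234/f(m(-12), -19) = (-59 - 57)/(-34283) + 18234/(26 + (-19)²) = -116*(-1/34283) + 18234/(26 + 361) = 116/34283 + 18234/387 = 116/34283 + 18234*(1/387) = 116/34283 + 2026/43 = 69462346/1474169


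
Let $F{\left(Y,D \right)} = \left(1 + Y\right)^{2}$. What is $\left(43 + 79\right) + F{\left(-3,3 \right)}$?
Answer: $126$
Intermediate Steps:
$\left(43 + 79\right) + F{\left(-3,3 \right)} = \left(43 + 79\right) + \left(1 - 3\right)^{2} = 122 + \left(-2\right)^{2} = 122 + 4 = 126$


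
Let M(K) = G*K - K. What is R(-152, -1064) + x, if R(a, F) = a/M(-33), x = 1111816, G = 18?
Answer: 623728928/561 ≈ 1.1118e+6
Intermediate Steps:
M(K) = 17*K (M(K) = 18*K - K = 17*K)
R(a, F) = -a/561 (R(a, F) = a/((17*(-33))) = a/(-561) = a*(-1/561) = -a/561)
R(-152, -1064) + x = -1/561*(-152) + 1111816 = 152/561 + 1111816 = 623728928/561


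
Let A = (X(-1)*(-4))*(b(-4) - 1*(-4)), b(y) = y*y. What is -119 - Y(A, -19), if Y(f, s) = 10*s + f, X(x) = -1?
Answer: -9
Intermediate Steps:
b(y) = y**2
A = 80 (A = (-1*(-4))*((-4)**2 - 1*(-4)) = 4*(16 + 4) = 4*20 = 80)
Y(f, s) = f + 10*s
-119 - Y(A, -19) = -119 - (80 + 10*(-19)) = -119 - (80 - 190) = -119 - 1*(-110) = -119 + 110 = -9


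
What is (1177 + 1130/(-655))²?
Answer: 23703989521/17161 ≈ 1.3813e+6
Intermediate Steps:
(1177 + 1130/(-655))² = (1177 + 1130*(-1/655))² = (1177 - 226/131)² = (153961/131)² = 23703989521/17161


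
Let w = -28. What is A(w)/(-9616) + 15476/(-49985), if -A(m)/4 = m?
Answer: -9650971/30040985 ≈ -0.32126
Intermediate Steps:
A(m) = -4*m
A(w)/(-9616) + 15476/(-49985) = -4*(-28)/(-9616) + 15476/(-49985) = 112*(-1/9616) + 15476*(-1/49985) = -7/601 - 15476/49985 = -9650971/30040985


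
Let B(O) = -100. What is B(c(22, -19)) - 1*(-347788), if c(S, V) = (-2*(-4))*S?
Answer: 347688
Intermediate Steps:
c(S, V) = 8*S
B(c(22, -19)) - 1*(-347788) = -100 - 1*(-347788) = -100 + 347788 = 347688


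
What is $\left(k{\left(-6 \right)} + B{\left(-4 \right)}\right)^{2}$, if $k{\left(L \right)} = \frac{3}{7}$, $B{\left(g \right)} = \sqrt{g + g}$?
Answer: $- \frac{383}{49} + \frac{12 i \sqrt{2}}{7} \approx -7.8163 + 2.4244 i$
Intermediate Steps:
$B{\left(g \right)} = \sqrt{2} \sqrt{g}$ ($B{\left(g \right)} = \sqrt{2 g} = \sqrt{2} \sqrt{g}$)
$k{\left(L \right)} = \frac{3}{7}$ ($k{\left(L \right)} = 3 \cdot \frac{1}{7} = \frac{3}{7}$)
$\left(k{\left(-6 \right)} + B{\left(-4 \right)}\right)^{2} = \left(\frac{3}{7} + \sqrt{2} \sqrt{-4}\right)^{2} = \left(\frac{3}{7} + \sqrt{2} \cdot 2 i\right)^{2} = \left(\frac{3}{7} + 2 i \sqrt{2}\right)^{2}$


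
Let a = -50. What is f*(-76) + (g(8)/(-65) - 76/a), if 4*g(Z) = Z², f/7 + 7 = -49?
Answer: 9682814/325 ≈ 29793.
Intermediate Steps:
f = -392 (f = -49 + 7*(-49) = -49 - 343 = -392)
g(Z) = Z²/4
f*(-76) + (g(8)/(-65) - 76/a) = -392*(-76) + (((¼)*8²)/(-65) - 76/(-50)) = 29792 + (((¼)*64)*(-1/65) - 76*(-1/50)) = 29792 + (16*(-1/65) + 38/25) = 29792 + (-16/65 + 38/25) = 29792 + 414/325 = 9682814/325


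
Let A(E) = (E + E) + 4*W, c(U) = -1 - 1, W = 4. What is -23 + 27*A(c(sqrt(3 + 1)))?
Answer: 301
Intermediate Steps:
c(U) = -2
A(E) = 16 + 2*E (A(E) = (E + E) + 4*4 = 2*E + 16 = 16 + 2*E)
-23 + 27*A(c(sqrt(3 + 1))) = -23 + 27*(16 + 2*(-2)) = -23 + 27*(16 - 4) = -23 + 27*12 = -23 + 324 = 301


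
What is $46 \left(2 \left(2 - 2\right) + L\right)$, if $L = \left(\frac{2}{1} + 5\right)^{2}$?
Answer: $2254$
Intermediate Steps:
$L = 49$ ($L = \left(2 \cdot 1 + 5\right)^{2} = \left(2 + 5\right)^{2} = 7^{2} = 49$)
$46 \left(2 \left(2 - 2\right) + L\right) = 46 \left(2 \left(2 - 2\right) + 49\right) = 46 \left(2 \cdot 0 + 49\right) = 46 \left(0 + 49\right) = 46 \cdot 49 = 2254$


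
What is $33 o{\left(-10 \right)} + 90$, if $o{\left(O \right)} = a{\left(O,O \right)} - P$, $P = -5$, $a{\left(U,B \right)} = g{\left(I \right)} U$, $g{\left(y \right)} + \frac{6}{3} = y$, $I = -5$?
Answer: $2565$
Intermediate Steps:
$g{\left(y \right)} = -2 + y$
$a{\left(U,B \right)} = - 7 U$ ($a{\left(U,B \right)} = \left(-2 - 5\right) U = - 7 U$)
$o{\left(O \right)} = 5 - 7 O$ ($o{\left(O \right)} = - 7 O - -5 = - 7 O + 5 = 5 - 7 O$)
$33 o{\left(-10 \right)} + 90 = 33 \left(5 - -70\right) + 90 = 33 \left(5 + 70\right) + 90 = 33 \cdot 75 + 90 = 2475 + 90 = 2565$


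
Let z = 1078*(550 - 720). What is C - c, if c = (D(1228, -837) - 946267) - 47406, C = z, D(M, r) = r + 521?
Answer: 810729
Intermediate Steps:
D(M, r) = 521 + r
z = -183260 (z = 1078*(-170) = -183260)
C = -183260
c = -993989 (c = ((521 - 837) - 946267) - 47406 = (-316 - 946267) - 47406 = -946583 - 47406 = -993989)
C - c = -183260 - 1*(-993989) = -183260 + 993989 = 810729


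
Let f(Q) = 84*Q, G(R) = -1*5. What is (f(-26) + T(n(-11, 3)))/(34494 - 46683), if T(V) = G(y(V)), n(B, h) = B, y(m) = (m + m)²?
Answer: 2189/12189 ≈ 0.17959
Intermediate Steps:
y(m) = 4*m² (y(m) = (2*m)² = 4*m²)
G(R) = -5
T(V) = -5
(f(-26) + T(n(-11, 3)))/(34494 - 46683) = (84*(-26) - 5)/(34494 - 46683) = (-2184 - 5)/(-12189) = -2189*(-1/12189) = 2189/12189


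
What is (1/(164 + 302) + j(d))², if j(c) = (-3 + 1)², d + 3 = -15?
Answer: 3478225/217156 ≈ 16.017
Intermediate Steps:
d = -18 (d = -3 - 15 = -18)
j(c) = 4 (j(c) = (-2)² = 4)
(1/(164 + 302) + j(d))² = (1/(164 + 302) + 4)² = (1/466 + 4)² = (1865/466)² = 3478225/217156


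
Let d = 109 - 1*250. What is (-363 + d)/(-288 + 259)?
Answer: 504/29 ≈ 17.379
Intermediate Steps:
d = -141 (d = 109 - 250 = -141)
(-363 + d)/(-288 + 259) = (-363 - 141)/(-288 + 259) = -504/(-29) = -504*(-1/29) = 504/29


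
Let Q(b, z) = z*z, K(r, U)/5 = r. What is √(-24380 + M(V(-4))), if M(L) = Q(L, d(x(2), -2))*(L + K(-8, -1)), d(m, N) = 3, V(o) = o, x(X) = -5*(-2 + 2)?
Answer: 2*I*√6194 ≈ 157.4*I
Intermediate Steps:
x(X) = 0 (x(X) = -5*0 = 0)
K(r, U) = 5*r
Q(b, z) = z²
M(L) = -360 + 9*L (M(L) = 3²*(L + 5*(-8)) = 9*(L - 40) = 9*(-40 + L) = -360 + 9*L)
√(-24380 + M(V(-4))) = √(-24380 + (-360 + 9*(-4))) = √(-24380 + (-360 - 36)) = √(-24380 - 396) = √(-24776) = 2*I*√6194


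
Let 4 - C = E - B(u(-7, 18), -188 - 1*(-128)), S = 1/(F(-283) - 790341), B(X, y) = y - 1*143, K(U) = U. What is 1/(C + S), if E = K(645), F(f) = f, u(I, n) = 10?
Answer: -790624/667286657 ≈ -0.0011848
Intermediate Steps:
B(X, y) = -143 + y (B(X, y) = y - 143 = -143 + y)
E = 645
S = -1/790624 (S = 1/(-283 - 790341) = 1/(-790624) = -1/790624 ≈ -1.2648e-6)
C = -844 (C = 4 - (645 - (-143 + (-188 - 1*(-128)))) = 4 - (645 - (-143 + (-188 + 128))) = 4 - (645 - (-143 - 60)) = 4 - (645 - 1*(-203)) = 4 - (645 + 203) = 4 - 1*848 = 4 - 848 = -844)
1/(C + S) = 1/(-844 - 1/790624) = 1/(-667286657/790624) = -790624/667286657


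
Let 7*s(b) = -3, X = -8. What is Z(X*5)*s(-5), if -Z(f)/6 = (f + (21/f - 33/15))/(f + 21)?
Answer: 15381/2660 ≈ 5.7823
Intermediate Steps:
Z(f) = -6*(-11/5 + f + 21/f)/(21 + f) (Z(f) = -6*(f + (21/f - 33/15))/(f + 21) = -6*(f + (21/f - 33*1/15))/(21 + f) = -6*(f + (21/f - 11/5))/(21 + f) = -6*(f + (-11/5 + 21/f))/(21 + f) = -6*(-11/5 + f + 21/f)/(21 + f))
s(b) = -3/7 (s(b) = (⅐)*(-3) = -3/7)
Z(X*5)*s(-5) = (6*(-105 - 5*(-8*5)² + 11*(-8*5))/(5*((-8*5))*(21 - 8*5)))*(-3/7) = ((6/5)*(-105 - 5*(-40)² + 11*(-40))/(-40*(21 - 40)))*(-3/7) = ((6/5)*(-1/40)*(-105 - 5*1600 - 440)/(-19))*(-3/7) = ((6/5)*(-1/40)*(-1/19)*(-105 - 8000 - 440))*(-3/7) = ((6/5)*(-1/40)*(-1/19)*(-8545))*(-3/7) = -5127/380*(-3/7) = 15381/2660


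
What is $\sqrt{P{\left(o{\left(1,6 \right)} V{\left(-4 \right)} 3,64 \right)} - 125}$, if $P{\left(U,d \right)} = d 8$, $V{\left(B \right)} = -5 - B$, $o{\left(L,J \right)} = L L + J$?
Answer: $3 \sqrt{43} \approx 19.672$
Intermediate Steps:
$o{\left(L,J \right)} = J + L^{2}$ ($o{\left(L,J \right)} = L^{2} + J = J + L^{2}$)
$P{\left(U,d \right)} = 8 d$
$\sqrt{P{\left(o{\left(1,6 \right)} V{\left(-4 \right)} 3,64 \right)} - 125} = \sqrt{8 \cdot 64 - 125} = \sqrt{512 - 125} = \sqrt{387} = 3 \sqrt{43}$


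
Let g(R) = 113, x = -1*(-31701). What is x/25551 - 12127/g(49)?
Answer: -102091588/962421 ≈ -106.08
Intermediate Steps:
x = 31701
x/25551 - 12127/g(49) = 31701/25551 - 12127/113 = 31701*(1/25551) - 12127*1/113 = 10567/8517 - 12127/113 = -102091588/962421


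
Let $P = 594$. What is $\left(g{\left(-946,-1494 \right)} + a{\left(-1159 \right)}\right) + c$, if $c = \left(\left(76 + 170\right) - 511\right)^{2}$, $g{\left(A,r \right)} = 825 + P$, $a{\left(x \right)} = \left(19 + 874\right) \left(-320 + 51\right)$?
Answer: $-168573$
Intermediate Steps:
$a{\left(x \right)} = -240217$ ($a{\left(x \right)} = 893 \left(-269\right) = -240217$)
$g{\left(A,r \right)} = 1419$ ($g{\left(A,r \right)} = 825 + 594 = 1419$)
$c = 70225$ ($c = \left(246 - 511\right)^{2} = \left(-265\right)^{2} = 70225$)
$\left(g{\left(-946,-1494 \right)} + a{\left(-1159 \right)}\right) + c = \left(1419 - 240217\right) + 70225 = -238798 + 70225 = -168573$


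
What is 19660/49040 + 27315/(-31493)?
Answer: -36018761/77220836 ≈ -0.46644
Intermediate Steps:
19660/49040 + 27315/(-31493) = 19660*(1/49040) + 27315*(-1/31493) = 983/2452 - 27315/31493 = -36018761/77220836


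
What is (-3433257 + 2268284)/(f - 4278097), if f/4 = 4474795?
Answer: -50651/592221 ≈ -0.085527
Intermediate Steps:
f = 17899180 (f = 4*4474795 = 17899180)
(-3433257 + 2268284)/(f - 4278097) = (-3433257 + 2268284)/(17899180 - 4278097) = -1164973/13621083 = -1164973*1/13621083 = -50651/592221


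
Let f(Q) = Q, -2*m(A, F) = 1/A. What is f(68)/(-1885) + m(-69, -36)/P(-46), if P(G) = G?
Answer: -433549/11965980 ≈ -0.036232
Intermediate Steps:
m(A, F) = -1/(2*A)
f(68)/(-1885) + m(-69, -36)/P(-46) = 68/(-1885) - ½/(-69)/(-46) = 68*(-1/1885) - ½*(-1/69)*(-1/46) = -68/1885 + (1/138)*(-1/46) = -68/1885 - 1/6348 = -433549/11965980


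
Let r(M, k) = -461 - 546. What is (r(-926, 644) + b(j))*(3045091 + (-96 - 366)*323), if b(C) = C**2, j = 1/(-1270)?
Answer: -940687168042727/322580 ≈ -2.9161e+9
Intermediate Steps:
r(M, k) = -1007
j = -1/1270 ≈ -0.00078740
(r(-926, 644) + b(j))*(3045091 + (-96 - 366)*323) = (-1007 + (-1/1270)**2)*(3045091 + (-96 - 366)*323) = (-1007 + 1/1612900)*(3045091 - 462*323) = -1624190299*(3045091 - 149226)/1612900 = -1624190299/1612900*2895865 = -940687168042727/322580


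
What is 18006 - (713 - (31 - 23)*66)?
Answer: 17821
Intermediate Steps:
18006 - (713 - (31 - 23)*66) = 18006 - (713 - 8*66) = 18006 - (713 - 1*528) = 18006 - (713 - 528) = 18006 - 1*185 = 18006 - 185 = 17821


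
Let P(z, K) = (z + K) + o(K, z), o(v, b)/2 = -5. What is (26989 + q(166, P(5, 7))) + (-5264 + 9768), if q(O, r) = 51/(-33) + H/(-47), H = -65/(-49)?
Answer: 797772303/25333 ≈ 31491.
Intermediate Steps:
o(v, b) = -10 (o(v, b) = 2*(-5) = -10)
P(z, K) = -10 + K + z (P(z, K) = (z + K) - 10 = (K + z) - 10 = -10 + K + z)
H = 65/49 (H = -65*(-1/49) = 65/49 ≈ 1.3265)
q(O, r) = -39866/25333 (q(O, r) = 51/(-33) + (65/49)/(-47) = 51*(-1/33) + (65/49)*(-1/47) = -17/11 - 65/2303 = -39866/25333)
(26989 + q(166, P(5, 7))) + (-5264 + 9768) = (26989 - 39866/25333) + (-5264 + 9768) = 683672471/25333 + 4504 = 797772303/25333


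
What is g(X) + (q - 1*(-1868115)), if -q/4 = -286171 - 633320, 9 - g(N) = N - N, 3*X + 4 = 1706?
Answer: 5546088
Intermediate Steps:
X = 1702/3 (X = -4/3 + (⅓)*1706 = -4/3 + 1706/3 = 1702/3 ≈ 567.33)
g(N) = 9 (g(N) = 9 - (N - N) = 9 - 1*0 = 9 + 0 = 9)
q = 3677964 (q = -4*(-286171 - 633320) = -4*(-919491) = 3677964)
g(X) + (q - 1*(-1868115)) = 9 + (3677964 - 1*(-1868115)) = 9 + (3677964 + 1868115) = 9 + 5546079 = 5546088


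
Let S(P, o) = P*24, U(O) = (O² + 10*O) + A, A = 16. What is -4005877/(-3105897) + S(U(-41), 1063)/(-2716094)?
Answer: 5392201768951/4217954103159 ≈ 1.2784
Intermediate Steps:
U(O) = 16 + O² + 10*O (U(O) = (O² + 10*O) + 16 = 16 + O² + 10*O)
S(P, o) = 24*P
-4005877/(-3105897) + S(U(-41), 1063)/(-2716094) = -4005877/(-3105897) + (24*(16 + (-41)² + 10*(-41)))/(-2716094) = -4005877*(-1/3105897) + (24*(16 + 1681 - 410))*(-1/2716094) = 4005877/3105897 + (24*1287)*(-1/2716094) = 4005877/3105897 + 30888*(-1/2716094) = 4005877/3105897 - 15444/1358047 = 5392201768951/4217954103159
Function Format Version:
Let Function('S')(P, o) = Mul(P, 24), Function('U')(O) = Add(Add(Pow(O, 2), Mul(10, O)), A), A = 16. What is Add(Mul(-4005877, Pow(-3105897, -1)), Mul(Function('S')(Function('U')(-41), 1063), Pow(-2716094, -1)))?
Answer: Rational(5392201768951, 4217954103159) ≈ 1.2784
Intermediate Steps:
Function('U')(O) = Add(16, Pow(O, 2), Mul(10, O)) (Function('U')(O) = Add(Add(Pow(O, 2), Mul(10, O)), 16) = Add(16, Pow(O, 2), Mul(10, O)))
Function('S')(P, o) = Mul(24, P)
Add(Mul(-4005877, Pow(-3105897, -1)), Mul(Function('S')(Function('U')(-41), 1063), Pow(-2716094, -1))) = Add(Mul(-4005877, Pow(-3105897, -1)), Mul(Mul(24, Add(16, Pow(-41, 2), Mul(10, -41))), Pow(-2716094, -1))) = Add(Mul(-4005877, Rational(-1, 3105897)), Mul(Mul(24, Add(16, 1681, -410)), Rational(-1, 2716094))) = Add(Rational(4005877, 3105897), Mul(Mul(24, 1287), Rational(-1, 2716094))) = Add(Rational(4005877, 3105897), Mul(30888, Rational(-1, 2716094))) = Add(Rational(4005877, 3105897), Rational(-15444, 1358047)) = Rational(5392201768951, 4217954103159)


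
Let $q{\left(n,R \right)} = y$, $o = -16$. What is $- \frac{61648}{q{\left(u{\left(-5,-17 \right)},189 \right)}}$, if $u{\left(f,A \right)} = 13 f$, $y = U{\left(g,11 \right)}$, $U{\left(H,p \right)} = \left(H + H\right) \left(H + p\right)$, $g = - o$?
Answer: $- \frac{3853}{54} \approx -71.352$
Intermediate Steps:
$g = 16$ ($g = \left(-1\right) \left(-16\right) = 16$)
$U{\left(H,p \right)} = 2 H \left(H + p\right)$
$y = 864$ ($y = 2 \cdot 16 \left(16 + 11\right) = 2 \cdot 16 \cdot 27 = 864$)
$q{\left(n,R \right)} = 864$
$- \frac{61648}{q{\left(u{\left(-5,-17 \right)},189 \right)}} = - \frac{61648}{864} = \left(-61648\right) \frac{1}{864} = - \frac{3853}{54}$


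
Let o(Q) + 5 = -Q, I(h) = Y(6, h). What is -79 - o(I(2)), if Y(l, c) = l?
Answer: -68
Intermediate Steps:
I(h) = 6
o(Q) = -5 - Q
-79 - o(I(2)) = -79 - (-5 - 1*6) = -79 - (-5 - 6) = -79 - 1*(-11) = -79 + 11 = -68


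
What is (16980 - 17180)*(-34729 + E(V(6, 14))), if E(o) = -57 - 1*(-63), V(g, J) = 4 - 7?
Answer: 6944600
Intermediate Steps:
V(g, J) = -3
E(o) = 6 (E(o) = -57 + 63 = 6)
(16980 - 17180)*(-34729 + E(V(6, 14))) = (16980 - 17180)*(-34729 + 6) = -200*(-34723) = 6944600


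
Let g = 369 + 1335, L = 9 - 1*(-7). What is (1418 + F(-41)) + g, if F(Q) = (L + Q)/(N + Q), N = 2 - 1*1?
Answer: 24981/8 ≈ 3122.6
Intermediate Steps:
L = 16 (L = 9 + 7 = 16)
N = 1 (N = 2 - 1 = 1)
g = 1704
F(Q) = (16 + Q)/(1 + Q)
(1418 + F(-41)) + g = (1418 + (16 - 41)/(1 - 41)) + 1704 = (1418 - 25/(-40)) + 1704 = (1418 - 1/40*(-25)) + 1704 = (1418 + 5/8) + 1704 = 11349/8 + 1704 = 24981/8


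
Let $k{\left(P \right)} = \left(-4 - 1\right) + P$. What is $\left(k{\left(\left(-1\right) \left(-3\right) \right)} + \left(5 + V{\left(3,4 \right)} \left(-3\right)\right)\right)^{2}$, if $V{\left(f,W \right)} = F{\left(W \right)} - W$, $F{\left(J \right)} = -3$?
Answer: $576$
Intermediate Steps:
$k{\left(P \right)} = -5 + P$
$V{\left(f,W \right)} = -3 - W$
$\left(k{\left(\left(-1\right) \left(-3\right) \right)} + \left(5 + V{\left(3,4 \right)} \left(-3\right)\right)\right)^{2} = \left(\left(-5 - -3\right) + \left(5 + \left(-3 - 4\right) \left(-3\right)\right)\right)^{2} = \left(\left(-5 + 3\right) + \left(5 + \left(-3 - 4\right) \left(-3\right)\right)\right)^{2} = \left(-2 + \left(5 - -21\right)\right)^{2} = \left(-2 + \left(5 + 21\right)\right)^{2} = \left(-2 + 26\right)^{2} = 24^{2} = 576$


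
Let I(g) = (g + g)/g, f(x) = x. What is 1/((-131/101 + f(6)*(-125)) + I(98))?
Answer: -101/75679 ≈ -0.0013346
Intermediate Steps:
I(g) = 2 (I(g) = (2*g)/g = 2)
1/((-131/101 + f(6)*(-125)) + I(98)) = 1/((-131/101 + 6*(-125)) + 2) = 1/((-131*1/101 - 750) + 2) = 1/((-131/101 - 750) + 2) = 1/(-75881/101 + 2) = 1/(-75679/101) = -101/75679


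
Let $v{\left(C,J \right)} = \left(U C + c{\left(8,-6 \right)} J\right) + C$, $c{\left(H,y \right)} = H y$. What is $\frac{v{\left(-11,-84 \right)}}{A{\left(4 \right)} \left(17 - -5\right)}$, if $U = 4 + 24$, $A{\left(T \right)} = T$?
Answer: $\frac{3713}{88} \approx 42.193$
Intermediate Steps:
$U = 28$
$v{\left(C,J \right)} = - 48 J + 29 C$ ($v{\left(C,J \right)} = \left(28 C + 8 \left(-6\right) J\right) + C = \left(28 C - 48 J\right) + C = \left(- 48 J + 28 C\right) + C = - 48 J + 29 C$)
$\frac{v{\left(-11,-84 \right)}}{A{\left(4 \right)} \left(17 - -5\right)} = \frac{\left(-48\right) \left(-84\right) + 29 \left(-11\right)}{4 \left(17 - -5\right)} = \frac{4032 - 319}{4 \left(17 + 5\right)} = \frac{3713}{4 \cdot 22} = \frac{3713}{88}$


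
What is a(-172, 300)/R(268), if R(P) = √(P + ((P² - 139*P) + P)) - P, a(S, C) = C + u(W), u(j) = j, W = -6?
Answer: -294/137 - 147*√8777/9179 ≈ -3.6463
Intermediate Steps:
a(S, C) = -6 + C (a(S, C) = C - 6 = -6 + C)
R(P) = √(P² - 137*P) - P (R(P) = √(P + (P² - 138*P)) - P = √(P² - 137*P) - P)
a(-172, 300)/R(268) = (-6 + 300)/(√(268*(-137 + 268)) - 1*268) = 294/(√(268*131) - 268) = 294/(√35108 - 268) = 294/(2*√8777 - 268) = 294/(-268 + 2*√8777)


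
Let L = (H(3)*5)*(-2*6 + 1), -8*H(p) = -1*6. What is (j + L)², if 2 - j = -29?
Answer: 1681/16 ≈ 105.06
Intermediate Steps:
j = 31 (j = 2 - 1*(-29) = 2 + 29 = 31)
H(p) = ¾ (H(p) = -(-1)*6/8 = -⅛*(-6) = ¾)
L = -165/4 (L = ((¾)*5)*(-2*6 + 1) = 15*(-12 + 1)/4 = (15/4)*(-11) = -165/4 ≈ -41.250)
(j + L)² = (31 - 165/4)² = (-41/4)² = 1681/16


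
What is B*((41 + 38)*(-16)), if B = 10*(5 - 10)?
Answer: 63200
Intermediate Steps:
B = -50 (B = 10*(-5) = -50)
B*((41 + 38)*(-16)) = -50*(41 + 38)*(-16) = -3950*(-16) = -50*(-1264) = 63200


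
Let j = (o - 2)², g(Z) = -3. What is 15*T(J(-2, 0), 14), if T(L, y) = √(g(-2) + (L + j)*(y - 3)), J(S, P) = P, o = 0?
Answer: 15*√41 ≈ 96.047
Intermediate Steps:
j = 4 (j = (0 - 2)² = (-2)² = 4)
T(L, y) = √(-3 + (-3 + y)*(4 + L)) (T(L, y) = √(-3 + (L + 4)*(y - 3)) = √(-3 + (4 + L)*(-3 + y)) = √(-3 + (-3 + y)*(4 + L)))
15*T(J(-2, 0), 14) = 15*√(-15 - 3*0 + 4*14 + 0*14) = 15*√(-15 + 0 + 56 + 0) = 15*√41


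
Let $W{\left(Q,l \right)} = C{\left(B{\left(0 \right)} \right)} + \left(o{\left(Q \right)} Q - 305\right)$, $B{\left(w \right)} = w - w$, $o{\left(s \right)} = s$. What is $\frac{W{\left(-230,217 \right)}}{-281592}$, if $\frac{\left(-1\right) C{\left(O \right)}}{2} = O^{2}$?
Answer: $- \frac{52595}{281592} \approx -0.18678$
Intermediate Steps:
$B{\left(w \right)} = 0$
$C{\left(O \right)} = - 2 O^{2}$
$W{\left(Q,l \right)} = -305 + Q^{2}$ ($W{\left(Q,l \right)} = - 2 \cdot 0^{2} + \left(Q Q - 305\right) = \left(-2\right) 0 + \left(Q^{2} - 305\right) = 0 + \left(-305 + Q^{2}\right) = -305 + Q^{2}$)
$\frac{W{\left(-230,217 \right)}}{-281592} = \frac{-305 + \left(-230\right)^{2}}{-281592} = \left(-305 + 52900\right) \left(- \frac{1}{281592}\right) = 52595 \left(- \frac{1}{281592}\right) = - \frac{52595}{281592}$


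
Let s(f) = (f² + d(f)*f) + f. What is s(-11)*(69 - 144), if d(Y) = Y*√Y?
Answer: -8250 - 9075*I*√11 ≈ -8250.0 - 30098.0*I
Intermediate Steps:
d(Y) = Y^(3/2)
s(f) = f + f² + f^(5/2) (s(f) = (f² + f^(3/2)*f) + f = (f² + f^(5/2)) + f = f + f² + f^(5/2))
s(-11)*(69 - 144) = (-11*(1 - 11 + (-11)^(3/2)))*(69 - 144) = -11*(1 - 11 - 11*I*√11)*(-75) = -11*(-10 - 11*I*√11)*(-75) = (110 + 121*I*√11)*(-75) = -8250 - 9075*I*√11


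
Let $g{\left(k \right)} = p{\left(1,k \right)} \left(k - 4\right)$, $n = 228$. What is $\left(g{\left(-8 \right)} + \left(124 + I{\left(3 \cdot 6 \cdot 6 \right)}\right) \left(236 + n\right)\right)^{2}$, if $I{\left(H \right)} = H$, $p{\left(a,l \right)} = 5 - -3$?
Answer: $11567432704$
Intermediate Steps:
$p{\left(a,l \right)} = 8$ ($p{\left(a,l \right)} = 5 + 3 = 8$)
$g{\left(k \right)} = -32 + 8 k$ ($g{\left(k \right)} = 8 \left(k - 4\right) = 8 \left(-4 + k\right) = -32 + 8 k$)
$\left(g{\left(-8 \right)} + \left(124 + I{\left(3 \cdot 6 \cdot 6 \right)}\right) \left(236 + n\right)\right)^{2} = \left(\left(-32 + 8 \left(-8\right)\right) + \left(124 + 3 \cdot 6 \cdot 6\right) \left(236 + 228\right)\right)^{2} = \left(\left(-32 - 64\right) + \left(124 + 18 \cdot 6\right) 464\right)^{2} = \left(-96 + \left(124 + 108\right) 464\right)^{2} = \left(-96 + 232 \cdot 464\right)^{2} = \left(-96 + 107648\right)^{2} = 107552^{2} = 11567432704$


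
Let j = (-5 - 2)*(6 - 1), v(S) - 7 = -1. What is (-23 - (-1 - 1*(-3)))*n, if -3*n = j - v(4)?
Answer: -1025/3 ≈ -341.67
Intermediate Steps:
v(S) = 6 (v(S) = 7 - 1 = 6)
j = -35 (j = -7*5 = -35)
n = 41/3 (n = -(-35 - 1*6)/3 = -(-35 - 6)/3 = -⅓*(-41) = 41/3 ≈ 13.667)
(-23 - (-1 - 1*(-3)))*n = (-23 - (-1 - 1*(-3)))*(41/3) = (-23 - (-1 + 3))*(41/3) = (-23 - 1*2)*(41/3) = (-23 - 2)*(41/3) = -25*41/3 = -1025/3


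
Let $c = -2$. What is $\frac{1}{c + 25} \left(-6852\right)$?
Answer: $- \frac{6852}{23} \approx -297.91$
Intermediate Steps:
$\frac{1}{c + 25} \left(-6852\right) = \frac{1}{-2 + 25} \left(-6852\right) = \frac{1}{23} \left(-6852\right) = - \frac{6852}{23}$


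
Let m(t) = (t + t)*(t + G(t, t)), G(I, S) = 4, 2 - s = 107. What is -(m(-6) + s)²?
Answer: -6561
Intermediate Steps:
s = -105 (s = 2 - 1*107 = 2 - 107 = -105)
m(t) = 2*t*(4 + t) (m(t) = (t + t)*(t + 4) = (2*t)*(4 + t) = 2*t*(4 + t))
-(m(-6) + s)² = -(2*(-6)*(4 - 6) - 105)² = -(2*(-6)*(-2) - 105)² = -(24 - 105)² = -1*(-81)² = -1*6561 = -6561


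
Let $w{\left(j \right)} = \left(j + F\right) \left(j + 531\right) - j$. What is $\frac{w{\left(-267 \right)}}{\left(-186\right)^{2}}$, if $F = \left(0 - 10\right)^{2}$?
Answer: $- \frac{4869}{3844} \approx -1.2666$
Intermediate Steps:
$F = 100$ ($F = \left(-10\right)^{2} = 100$)
$w{\left(j \right)} = - j + \left(100 + j\right) \left(531 + j\right)$ ($w{\left(j \right)} = \left(j + 100\right) \left(j + 531\right) - j = \left(100 + j\right) \left(531 + j\right) - j = - j + \left(100 + j\right) \left(531 + j\right)$)
$\frac{w{\left(-267 \right)}}{\left(-186\right)^{2}} = \frac{53100 + \left(-267\right)^{2} + 630 \left(-267\right)}{\left(-186\right)^{2}} = \frac{53100 + 71289 - 168210}{34596} = \left(-43821\right) \frac{1}{34596} = - \frac{4869}{3844}$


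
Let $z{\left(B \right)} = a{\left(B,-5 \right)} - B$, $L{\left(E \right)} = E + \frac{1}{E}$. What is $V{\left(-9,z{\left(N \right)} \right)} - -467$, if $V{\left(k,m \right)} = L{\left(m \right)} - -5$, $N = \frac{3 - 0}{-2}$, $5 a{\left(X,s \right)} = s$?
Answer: $\frac{949}{2} \approx 474.5$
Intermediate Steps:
$a{\left(X,s \right)} = \frac{s}{5}$
$N = - \frac{3}{2}$ ($N = \left(3 + 0\right) \left(- \frac{1}{2}\right) = 3 \left(- \frac{1}{2}\right) = - \frac{3}{2} \approx -1.5$)
$z{\left(B \right)} = -1 - B$ ($z{\left(B \right)} = \frac{1}{5} \left(-5\right) - B = -1 - B$)
$V{\left(k,m \right)} = 5 + m + \frac{1}{m}$ ($V{\left(k,m \right)} = \left(m + \frac{1}{m}\right) - -5 = \left(m + \frac{1}{m}\right) + 5 = 5 + m + \frac{1}{m}$)
$V{\left(-9,z{\left(N \right)} \right)} - -467 = \left(5 - - \frac{1}{2} + \frac{1}{-1 - - \frac{3}{2}}\right) - -467 = \left(5 + \left(-1 + \frac{3}{2}\right) + \frac{1}{-1 + \frac{3}{2}}\right) + 467 = \left(5 + \frac{1}{2} + \frac{1}{\frac{1}{2}}\right) + 467 = \left(5 + \frac{1}{2} + 2\right) + 467 = \frac{15}{2} + 467 = \frac{949}{2}$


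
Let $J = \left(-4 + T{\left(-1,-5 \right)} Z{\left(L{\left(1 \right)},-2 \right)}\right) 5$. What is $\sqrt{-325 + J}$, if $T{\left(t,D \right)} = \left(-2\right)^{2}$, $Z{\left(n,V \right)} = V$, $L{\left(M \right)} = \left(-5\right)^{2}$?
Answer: $i \sqrt{385} \approx 19.621 i$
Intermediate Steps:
$L{\left(M \right)} = 25$
$T{\left(t,D \right)} = 4$
$J = -60$ ($J = \left(-4 + 4 \left(-2\right)\right) 5 = \left(-4 - 8\right) 5 = \left(-12\right) 5 = -60$)
$\sqrt{-325 + J} = \sqrt{-325 - 60} = \sqrt{-385} = i \sqrt{385}$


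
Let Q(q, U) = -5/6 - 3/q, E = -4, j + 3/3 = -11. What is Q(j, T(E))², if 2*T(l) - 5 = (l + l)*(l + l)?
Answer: 49/144 ≈ 0.34028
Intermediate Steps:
j = -12 (j = -1 - 11 = -12)
T(l) = 5/2 + 2*l² (T(l) = 5/2 + ((l + l)*(l + l))/2 = 5/2 + ((2*l)*(2*l))/2 = 5/2 + (4*l²)/2 = 5/2 + 2*l²)
Q(q, U) = -⅚ - 3/q (Q(q, U) = -5*⅙ - 3/q = -⅚ - 3/q)
Q(j, T(E))² = (-⅚ - 3/(-12))² = (-⅚ - 3*(-1/12))² = (-⅚ + ¼)² = (-7/12)² = 49/144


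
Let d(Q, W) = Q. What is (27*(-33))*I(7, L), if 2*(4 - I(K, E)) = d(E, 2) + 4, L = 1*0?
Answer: -1782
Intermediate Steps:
L = 0
I(K, E) = 2 - E/2 (I(K, E) = 4 - (E + 4)/2 = 4 - (4 + E)/2 = 4 + (-2 - E/2) = 2 - E/2)
(27*(-33))*I(7, L) = (27*(-33))*(2 - 1/2*0) = -891*(2 + 0) = -891*2 = -1782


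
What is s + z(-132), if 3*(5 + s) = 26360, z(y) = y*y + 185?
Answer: 79172/3 ≈ 26391.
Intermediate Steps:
z(y) = 185 + y² (z(y) = y² + 185 = 185 + y²)
s = 26345/3 (s = -5 + (⅓)*26360 = -5 + 26360/3 = 26345/3 ≈ 8781.7)
s + z(-132) = 26345/3 + (185 + (-132)²) = 26345/3 + (185 + 17424) = 26345/3 + 17609 = 79172/3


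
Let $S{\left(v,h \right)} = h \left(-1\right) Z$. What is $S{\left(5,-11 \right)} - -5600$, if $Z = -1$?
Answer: $5589$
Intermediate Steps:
$S{\left(v,h \right)} = h$ ($S{\left(v,h \right)} = h \left(-1\right) \left(-1\right) = - h \left(-1\right) = h$)
$S{\left(5,-11 \right)} - -5600 = -11 - -5600 = -11 + 5600 = 5589$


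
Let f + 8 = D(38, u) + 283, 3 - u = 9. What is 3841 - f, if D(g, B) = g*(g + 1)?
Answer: 2084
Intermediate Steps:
u = -6 (u = 3 - 1*9 = 3 - 9 = -6)
D(g, B) = g*(1 + g)
f = 1757 (f = -8 + (38*(1 + 38) + 283) = -8 + (38*39 + 283) = -8 + (1482 + 283) = -8 + 1765 = 1757)
3841 - f = 3841 - 1*1757 = 3841 - 1757 = 2084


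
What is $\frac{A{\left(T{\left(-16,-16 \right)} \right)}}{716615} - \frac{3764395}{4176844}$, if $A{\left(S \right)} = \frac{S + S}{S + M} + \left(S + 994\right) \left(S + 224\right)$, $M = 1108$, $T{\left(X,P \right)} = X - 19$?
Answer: $- \frac{2082226291748993}{3211691864663380} \approx -0.64833$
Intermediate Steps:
$T{\left(X,P \right)} = -19 + X$ ($T{\left(X,P \right)} = X - 19 = -19 + X$)
$A{\left(S \right)} = \left(224 + S\right) \left(994 + S\right) + \frac{2 S}{1108 + S}$ ($A{\left(S \right)} = \frac{S + S}{S + 1108} + \left(S + 994\right) \left(S + 224\right) = \frac{2 S}{1108 + S} + \left(994 + S\right) \left(224 + S\right) = \frac{2 S}{1108 + S} + \left(224 + S\right) \left(994 + S\right) = \left(224 + S\right) \left(994 + S\right) + \frac{2 S}{1108 + S}$)
$\frac{A{\left(T{\left(-16,-16 \right)} \right)}}{716615} - \frac{3764395}{4176844} = \frac{\frac{1}{1108 - 35} \left(246702848 + \left(-19 - 16\right)^{3} + 2326 \left(-19 - 16\right)^{2} + 1572202 \left(-19 - 16\right)\right)}{716615} - \frac{3764395}{4176844} = \frac{246702848 + \left(-35\right)^{3} + 2326 \left(-35\right)^{2} + 1572202 \left(-35\right)}{1108 - 35} \cdot \frac{1}{716615} - \frac{3764395}{4176844} = \frac{246702848 - 42875 + 2326 \cdot 1225 - 55027070}{1073} \cdot \frac{1}{716615} - \frac{3764395}{4176844} = \frac{246702848 - 42875 + 2849350 - 55027070}{1073} \cdot \frac{1}{716615} - \frac{3764395}{4176844} = \frac{1}{1073} \cdot 194482253 \cdot \frac{1}{716615} - \frac{3764395}{4176844} = \frac{194482253}{1073} \cdot \frac{1}{716615} - \frac{3764395}{4176844} = \frac{194482253}{768927895} - \frac{3764395}{4176844} = - \frac{2082226291748993}{3211691864663380}$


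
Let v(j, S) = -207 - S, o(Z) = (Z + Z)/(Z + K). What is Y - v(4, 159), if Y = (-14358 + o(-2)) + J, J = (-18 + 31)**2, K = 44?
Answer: -290285/21 ≈ -13823.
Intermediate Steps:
o(Z) = 2*Z/(44 + Z) (o(Z) = (Z + Z)/(Z + 44) = (2*Z)/(44 + Z) = 2*Z/(44 + Z))
J = 169 (J = 13**2 = 169)
Y = -297971/21 (Y = (-14358 + 2*(-2)/(44 - 2)) + 169 = (-14358 + 2*(-2)/42) + 169 = (-14358 + 2*(-2)*(1/42)) + 169 = (-14358 - 2/21) + 169 = -301520/21 + 169 = -297971/21 ≈ -14189.)
Y - v(4, 159) = -297971/21 - (-207 - 1*159) = -297971/21 - (-207 - 159) = -297971/21 - 1*(-366) = -297971/21 + 366 = -290285/21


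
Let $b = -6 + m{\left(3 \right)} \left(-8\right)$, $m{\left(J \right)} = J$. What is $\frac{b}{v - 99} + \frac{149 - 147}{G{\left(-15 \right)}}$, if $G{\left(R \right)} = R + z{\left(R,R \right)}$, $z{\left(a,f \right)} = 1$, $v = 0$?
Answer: $\frac{37}{231} \approx 0.16017$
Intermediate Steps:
$G{\left(R \right)} = 1 + R$ ($G{\left(R \right)} = R + 1 = 1 + R$)
$b = -30$ ($b = -6 + 3 \left(-8\right) = -6 - 24 = -30$)
$\frac{b}{v - 99} + \frac{149 - 147}{G{\left(-15 \right)}} = - \frac{30}{0 - 99} + \frac{149 - 147}{1 - 15} = - \frac{30}{0 - 99} + \frac{149 - 147}{-14} = - \frac{30}{-99} + 2 \left(- \frac{1}{14}\right) = \left(-30\right) \left(- \frac{1}{99}\right) - \frac{1}{7} = \frac{10}{33} - \frac{1}{7} = \frac{37}{231}$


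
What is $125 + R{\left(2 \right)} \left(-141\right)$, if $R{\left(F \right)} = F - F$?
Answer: $125$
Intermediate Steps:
$R{\left(F \right)} = 0$
$125 + R{\left(2 \right)} \left(-141\right) = 125 + 0 \left(-141\right) = 125 + 0 = 125$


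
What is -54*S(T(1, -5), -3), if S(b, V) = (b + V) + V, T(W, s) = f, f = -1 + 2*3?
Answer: 54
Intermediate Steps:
f = 5 (f = -1 + 6 = 5)
T(W, s) = 5
S(b, V) = b + 2*V (S(b, V) = (V + b) + V = b + 2*V)
-54*S(T(1, -5), -3) = -54*(5 + 2*(-3)) = -54*(5 - 6) = -54*(-1) = 54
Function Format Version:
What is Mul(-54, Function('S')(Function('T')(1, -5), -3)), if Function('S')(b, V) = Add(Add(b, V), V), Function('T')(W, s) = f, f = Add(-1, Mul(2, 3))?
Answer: 54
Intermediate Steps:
f = 5 (f = Add(-1, 6) = 5)
Function('T')(W, s) = 5
Function('S')(b, V) = Add(b, Mul(2, V)) (Function('S')(b, V) = Add(Add(V, b), V) = Add(b, Mul(2, V)))
Mul(-54, Function('S')(Function('T')(1, -5), -3)) = Mul(-54, Add(5, Mul(2, -3))) = Mul(-54, Add(5, -6)) = Mul(-54, -1) = 54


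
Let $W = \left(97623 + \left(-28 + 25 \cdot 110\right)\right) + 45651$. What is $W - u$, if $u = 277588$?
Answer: $-131592$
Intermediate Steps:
$W = 145996$ ($W = \left(97623 + \left(-28 + 2750\right)\right) + 45651 = \left(97623 + 2722\right) + 45651 = 100345 + 45651 = 145996$)
$W - u = 145996 - 277588 = -131592$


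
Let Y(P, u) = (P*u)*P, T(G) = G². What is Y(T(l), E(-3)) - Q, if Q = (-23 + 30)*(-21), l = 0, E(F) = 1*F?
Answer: 147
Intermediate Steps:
E(F) = F
Y(P, u) = u*P²
Q = -147 (Q = 7*(-21) = -147)
Y(T(l), E(-3)) - Q = -3*(0²)² - 1*(-147) = -3*0² + 147 = -3*0 + 147 = 0 + 147 = 147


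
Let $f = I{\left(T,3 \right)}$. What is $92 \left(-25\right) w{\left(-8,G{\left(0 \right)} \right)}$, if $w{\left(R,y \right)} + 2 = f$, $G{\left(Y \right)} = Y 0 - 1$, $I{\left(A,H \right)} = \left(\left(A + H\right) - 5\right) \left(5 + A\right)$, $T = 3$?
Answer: $-13800$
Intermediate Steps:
$I{\left(A,H \right)} = \left(5 + A\right) \left(-5 + A + H\right)$ ($I{\left(A,H \right)} = \left(-5 + A + H\right) \left(5 + A\right) = \left(5 + A\right) \left(-5 + A + H\right)$)
$f = 8$ ($f = -25 + 3^{2} + 5 \cdot 3 + 3 \cdot 3 = -25 + 9 + 15 + 9 = 8$)
$G{\left(Y \right)} = -1$ ($G{\left(Y \right)} = 0 - 1 = -1$)
$w{\left(R,y \right)} = 6$ ($w{\left(R,y \right)} = -2 + 8 = 6$)
$92 \left(-25\right) w{\left(-8,G{\left(0 \right)} \right)} = 92 \left(-25\right) 6 = \left(-2300\right) 6 = -13800$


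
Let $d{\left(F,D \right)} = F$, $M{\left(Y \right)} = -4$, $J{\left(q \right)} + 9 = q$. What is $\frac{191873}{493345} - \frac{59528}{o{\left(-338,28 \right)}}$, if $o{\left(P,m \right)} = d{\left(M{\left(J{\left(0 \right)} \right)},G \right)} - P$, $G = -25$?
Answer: $- \frac{14651877789}{82388615} \approx -177.84$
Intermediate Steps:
$J{\left(q \right)} = -9 + q$
$o{\left(P,m \right)} = -4 - P$
$\frac{191873}{493345} - \frac{59528}{o{\left(-338,28 \right)}} = \frac{191873}{493345} - \frac{59528}{-4 - -338} = 191873 \cdot \frac{1}{493345} - \frac{59528}{-4 + 338} = \frac{191873}{493345} - \frac{59528}{334} = \frac{191873}{493345} - \frac{29764}{167} = - \frac{14651877789}{82388615}$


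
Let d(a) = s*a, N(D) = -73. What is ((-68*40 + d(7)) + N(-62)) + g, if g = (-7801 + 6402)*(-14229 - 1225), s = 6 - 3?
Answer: 21617374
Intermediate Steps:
s = 3
d(a) = 3*a
g = 21620146 (g = -1399*(-15454) = 21620146)
((-68*40 + d(7)) + N(-62)) + g = ((-68*40 + 3*7) - 73) + 21620146 = ((-2720 + 21) - 73) + 21620146 = (-2699 - 73) + 21620146 = -2772 + 21620146 = 21617374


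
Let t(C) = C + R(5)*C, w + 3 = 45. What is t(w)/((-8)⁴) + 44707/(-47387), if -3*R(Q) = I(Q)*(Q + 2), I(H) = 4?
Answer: -99852661/97048576 ≈ -1.0289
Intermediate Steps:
w = 42 (w = -3 + 45 = 42)
R(Q) = -8/3 - 4*Q/3 (R(Q) = -4*(Q + 2)/3 = -4*(2 + Q)/3 = -(8 + 4*Q)/3 = -8/3 - 4*Q/3)
t(C) = -25*C/3 (t(C) = C + (-8/3 - 4/3*5)*C = C + (-8/3 - 20/3)*C = C - 28*C/3 = -25*C/3)
t(w)/((-8)⁴) + 44707/(-47387) = (-25/3*42)/((-8)⁴) + 44707/(-47387) = -350/4096 + 44707*(-1/47387) = -350*1/4096 - 44707/47387 = -175/2048 - 44707/47387 = -99852661/97048576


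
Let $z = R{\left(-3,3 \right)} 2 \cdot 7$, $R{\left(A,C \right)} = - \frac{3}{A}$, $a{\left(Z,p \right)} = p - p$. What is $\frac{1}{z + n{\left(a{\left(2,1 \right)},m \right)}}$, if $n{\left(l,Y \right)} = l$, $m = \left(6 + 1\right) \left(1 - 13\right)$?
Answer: $\frac{1}{14} \approx 0.071429$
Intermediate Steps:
$a{\left(Z,p \right)} = 0$
$m = -84$ ($m = 7 \left(-12\right) = -84$)
$z = 14$ ($z = - \frac{3}{-3} \cdot 2 \cdot 7 = \left(-3\right) \left(- \frac{1}{3}\right) 2 \cdot 7 = 1 \cdot 2 \cdot 7 = 2 \cdot 7 = 14$)
$\frac{1}{z + n{\left(a{\left(2,1 \right)},m \right)}} = \frac{1}{14 + 0} = \frac{1}{14}$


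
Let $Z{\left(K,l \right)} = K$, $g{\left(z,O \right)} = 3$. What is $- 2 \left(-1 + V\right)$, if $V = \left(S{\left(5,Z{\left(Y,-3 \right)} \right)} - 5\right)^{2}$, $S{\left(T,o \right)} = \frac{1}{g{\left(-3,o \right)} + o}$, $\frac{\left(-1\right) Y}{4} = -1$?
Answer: $- \frac{2214}{49} \approx -45.184$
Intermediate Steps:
$Y = 4$ ($Y = \left(-4\right) \left(-1\right) = 4$)
$S{\left(T,o \right)} = \frac{1}{3 + o}$
$V = \frac{1156}{49}$ ($V = \left(\frac{1}{3 + 4} - 5\right)^{2} = \left(\frac{1}{7} - 5\right)^{2} = \left(- \frac{34}{7}\right)^{2} = \frac{1156}{49} \approx 23.592$)
$- 2 \left(-1 + V\right) = - 2 \left(-1 + \frac{1156}{49}\right) = \left(-2\right) \frac{1107}{49} = - \frac{2214}{49}$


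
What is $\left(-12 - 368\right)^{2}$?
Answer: $144400$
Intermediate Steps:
$\left(-12 - 368\right)^{2} = \left(-380\right)^{2} = 144400$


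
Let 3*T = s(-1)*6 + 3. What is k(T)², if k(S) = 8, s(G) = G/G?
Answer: 64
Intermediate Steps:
s(G) = 1
T = 3 (T = (1*6 + 3)/3 = (6 + 3)/3 = (⅓)*9 = 3)
k(T)² = 8² = 64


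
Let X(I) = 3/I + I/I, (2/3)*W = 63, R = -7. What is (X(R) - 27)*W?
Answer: -4995/2 ≈ -2497.5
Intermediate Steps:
W = 189/2 (W = (3/2)*63 = 189/2 ≈ 94.500)
X(I) = 1 + 3/I (X(I) = 3/I + 1 = 1 + 3/I)
(X(R) - 27)*W = ((3 - 7)/(-7) - 27)*(189/2) = (-⅐*(-4) - 27)*(189/2) = (4/7 - 27)*(189/2) = -185/7*189/2 = -4995/2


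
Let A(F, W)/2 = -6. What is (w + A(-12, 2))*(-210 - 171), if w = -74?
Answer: 32766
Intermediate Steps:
A(F, W) = -12 (A(F, W) = 2*(-6) = -12)
(w + A(-12, 2))*(-210 - 171) = (-74 - 12)*(-210 - 171) = -86*(-381) = 32766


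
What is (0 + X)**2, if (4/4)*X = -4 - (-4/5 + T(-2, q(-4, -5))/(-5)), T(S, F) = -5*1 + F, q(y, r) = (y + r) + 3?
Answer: 729/25 ≈ 29.160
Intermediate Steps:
q(y, r) = 3 + r + y (q(y, r) = (r + y) + 3 = 3 + r + y)
T(S, F) = -5 + F
X = -27/5 (X = -4 - (-4/5 + (-5 + (3 - 5 - 4))/(-5)) = -4 - (-4*1/5 + (-5 - 6)*(-1/5)) = -4 - (-4/5 - 11*(-1/5)) = -4 - (-4/5 + 11/5) = -4 - 1*7/5 = -4 - 7/5 = -27/5 ≈ -5.4000)
(0 + X)**2 = (0 - 27/5)**2 = (-27/5)**2 = 729/25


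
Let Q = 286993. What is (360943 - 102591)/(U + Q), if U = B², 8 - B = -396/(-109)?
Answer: 3069480112/3409990409 ≈ 0.90014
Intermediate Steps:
B = 476/109 (B = 8 - (-396)/(-109) = 8 - (-396)*(-1)/109 = 8 - 1*396/109 = 8 - 396/109 = 476/109 ≈ 4.3670)
U = 226576/11881 (U = (476/109)² = 226576/11881 ≈ 19.070)
(360943 - 102591)/(U + Q) = (360943 - 102591)/(226576/11881 + 286993) = 258352/(3409990409/11881) = 258352*(11881/3409990409) = 3069480112/3409990409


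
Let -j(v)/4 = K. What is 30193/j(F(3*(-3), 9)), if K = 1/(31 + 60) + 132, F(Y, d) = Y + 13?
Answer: -2747563/48052 ≈ -57.179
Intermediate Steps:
F(Y, d) = 13 + Y
K = 12013/91 (K = 1/91 + 132 = 12013/91 ≈ 132.01)
j(v) = -48052/91 (j(v) = -4*12013/91 = -48052/91)
30193/j(F(3*(-3), 9)) = 30193/(-48052/91) = 30193*(-91/48052) = -2747563/48052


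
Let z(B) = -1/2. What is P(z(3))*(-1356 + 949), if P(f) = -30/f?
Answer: -24420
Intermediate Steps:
z(B) = -½ (z(B) = -1*½ = -½)
P(z(3))*(-1356 + 949) = (-30/(-½))*(-1356 + 949) = -30*(-2)*(-407) = 60*(-407) = -24420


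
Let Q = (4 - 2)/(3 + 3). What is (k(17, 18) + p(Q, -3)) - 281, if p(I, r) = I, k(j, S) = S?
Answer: -788/3 ≈ -262.67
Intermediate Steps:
Q = ⅓ (Q = 2/6 = 2*(⅙) = ⅓ ≈ 0.33333)
(k(17, 18) + p(Q, -3)) - 281 = (18 + ⅓) - 281 = 55/3 - 281 = -788/3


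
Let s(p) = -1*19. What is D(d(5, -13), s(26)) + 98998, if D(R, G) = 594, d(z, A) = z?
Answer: 99592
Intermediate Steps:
s(p) = -19
D(d(5, -13), s(26)) + 98998 = 594 + 98998 = 99592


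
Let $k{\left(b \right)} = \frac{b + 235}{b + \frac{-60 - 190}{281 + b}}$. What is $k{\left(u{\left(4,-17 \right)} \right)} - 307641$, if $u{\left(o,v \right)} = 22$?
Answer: $- \frac{1973746785}{6416} \approx -3.0763 \cdot 10^{5}$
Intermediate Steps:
$k{\left(b \right)} = \frac{235 + b}{b - \frac{250}{281 + b}}$
$k{\left(u{\left(4,-17 \right)} \right)} - 307641 = \frac{66035 + 22^{2} + 516 \cdot 22}{-250 + 22^{2} + 281 \cdot 22} - 307641 = \frac{66035 + 484 + 11352}{-250 + 484 + 6182} - 307641 = \frac{1}{6416} \cdot 77871 - 307641 = \frac{77871}{6416} - 307641 = - \frac{1973746785}{6416}$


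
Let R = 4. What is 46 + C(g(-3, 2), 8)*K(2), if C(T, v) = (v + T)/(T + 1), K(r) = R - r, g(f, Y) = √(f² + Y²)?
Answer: 281/6 + 7*√13/6 ≈ 51.040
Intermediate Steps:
g(f, Y) = √(Y² + f²)
K(r) = 4 - r
C(T, v) = (T + v)/(1 + T)
46 + C(g(-3, 2), 8)*K(2) = 46 + ((√(2² + (-3)²) + 8)/(1 + √(2² + (-3)²)))*(4 - 1*2) = 46 + ((√(4 + 9) + 8)/(1 + √(4 + 9)))*(4 - 2) = 46 + ((√13 + 8)/(1 + √13))*2 = 46 + ((8 + √13)/(1 + √13))*2 = 46 + 2*(8 + √13)/(1 + √13)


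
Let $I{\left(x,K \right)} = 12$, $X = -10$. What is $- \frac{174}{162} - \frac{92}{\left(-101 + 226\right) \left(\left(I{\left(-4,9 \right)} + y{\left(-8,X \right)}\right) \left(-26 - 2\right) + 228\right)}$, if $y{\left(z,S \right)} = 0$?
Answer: $- \frac{3602}{3375} \approx -1.0673$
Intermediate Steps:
$- \frac{174}{162} - \frac{92}{\left(-101 + 226\right) \left(\left(I{\left(-4,9 \right)} + y{\left(-8,X \right)}\right) \left(-26 - 2\right) + 228\right)} = - \frac{174}{162} - \frac{92}{\left(-101 + 226\right) \left(\left(12 + 0\right) \left(-26 - 2\right) + 228\right)} = \left(-174\right) \frac{1}{162} - \frac{92}{125 \left(12 \left(-28\right) + 228\right)} = - \frac{29}{27} - \frac{92}{125 \left(-336 + 228\right)} = - \frac{29}{27} - \frac{92}{125 \left(-108\right)} = - \frac{29}{27} - \frac{92}{-13500} = - \frac{29}{27} - - \frac{23}{3375} = - \frac{29}{27} + \frac{23}{3375} = - \frac{3602}{3375}$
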